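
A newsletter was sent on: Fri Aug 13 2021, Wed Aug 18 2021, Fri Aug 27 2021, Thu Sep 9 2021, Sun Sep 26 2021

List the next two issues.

Intervals are 5, 9, 13, 17 days — an arithmetic progression with common difference 4.
Next gap: 21 days. Sun Sep 26 2021 + 21 days = Sun Oct 17 2021.
Next gap: 25 days. Sun Oct 17 2021 + 25 days = Thu Nov 11 2021.

Sun Oct 17 2021, Thu Nov 11 2021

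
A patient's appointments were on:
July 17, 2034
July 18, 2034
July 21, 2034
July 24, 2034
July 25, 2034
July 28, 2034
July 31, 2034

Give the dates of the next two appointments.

The gap pattern 1, 3, 3, 1, 3, 3 repeats every 3 events.
These are the Mondays, Tuesdays and Fridays of each week.
The following Tuesday is August 1, 2034.
Next Friday: August 4, 2034.

August 1, 2034; August 4, 2034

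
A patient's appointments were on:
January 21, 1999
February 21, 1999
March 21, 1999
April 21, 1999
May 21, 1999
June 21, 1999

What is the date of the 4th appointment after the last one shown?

October 21, 1999

Each date is the 21st; the gaps (31, 28, 31, 30, 31) track the month lengths.
The rule is the 21st of each month.
July 1999: July 21, 1999.
Next: August 1999 → August 21, 1999.
September 1999: September 21, 1999.
October 1999: October 21, 1999.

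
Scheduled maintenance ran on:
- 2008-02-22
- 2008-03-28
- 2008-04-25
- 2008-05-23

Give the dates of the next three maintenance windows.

2008-06-27, 2008-07-25, 2008-08-22

All dates are Fridays, 35, 28, 28 days apart.
Specifically, the 4th Friday of each month.
June 2008 — 4th Friday is 2008-06-27.
4th Friday of July 2008: 2008-07-25.
August 2008 — 4th Friday is 2008-08-22.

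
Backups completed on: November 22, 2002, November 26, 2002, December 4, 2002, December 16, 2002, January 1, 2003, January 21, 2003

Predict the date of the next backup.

February 14, 2003

Intervals are 4, 8, 12, 16, 20 days — an arithmetic progression with common difference 4.
Next gap: 24 days. January 21, 2003 + 24 days = February 14, 2003.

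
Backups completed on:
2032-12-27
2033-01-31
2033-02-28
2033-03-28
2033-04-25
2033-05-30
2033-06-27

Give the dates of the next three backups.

2033-07-25, 2033-08-29, 2033-09-26

All Mondays; the gaps (35, 28, 28, 28, 35, 28) vary with month length.
This is the last Monday of each month.
July 2033 ends with Monday 2033-07-25.
Last Monday of August 2033: 2033-08-29.
September 2033 ends with Monday 2033-09-26.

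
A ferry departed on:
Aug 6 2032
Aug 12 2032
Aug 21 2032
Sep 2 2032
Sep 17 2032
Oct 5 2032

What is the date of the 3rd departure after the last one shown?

Dec 16 2032

Intervals are 6, 9, 12, 15, 18 days — an arithmetic progression with common difference 3.
Next gap: 21 days. Oct 5 2032 + 21 days = Oct 26 2032.
Next gap: 24 days. Oct 26 2032 + 24 days = Nov 19 2032.
Next gap: 27 days. Nov 19 2032 + 27 days = Dec 16 2032.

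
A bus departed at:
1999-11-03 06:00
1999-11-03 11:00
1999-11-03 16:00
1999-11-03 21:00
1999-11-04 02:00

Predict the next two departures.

Spacing: 5, 5, 5, 5 h — constant 5 h.
1999-11-04 02:00 + 5 h = 1999-11-04 07:00.
1999-11-04 07:00 + 5 h = 1999-11-04 12:00.

1999-11-04 07:00, 1999-11-04 12:00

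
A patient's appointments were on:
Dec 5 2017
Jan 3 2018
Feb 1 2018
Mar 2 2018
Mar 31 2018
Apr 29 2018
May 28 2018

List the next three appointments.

Jun 26 2018, Jul 25 2018, Aug 23 2018

Gaps between consecutive events: 29, 29, 29, 29, 29, 29 days — a constant 29-day interval.
May 28 2018 + 29 days = Jun 26 2018.
Jun 26 2018 + 29 days = Jul 25 2018.
Jul 25 2018 + 29 days = Aug 23 2018.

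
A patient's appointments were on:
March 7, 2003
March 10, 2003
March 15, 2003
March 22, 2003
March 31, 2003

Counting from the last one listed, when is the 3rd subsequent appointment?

May 9, 2003

Gaps: 3, 5, 7, 9 days — each gap is 2 larger than the previous one.
Next gap: 11 days. March 31, 2003 + 11 days = April 11, 2003.
Next gap: 13 days. April 11, 2003 + 13 days = April 24, 2003.
Next gap: 15 days. April 24, 2003 + 15 days = May 9, 2003.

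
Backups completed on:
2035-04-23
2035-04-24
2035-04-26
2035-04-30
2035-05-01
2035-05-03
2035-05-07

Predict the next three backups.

Every event lands on a Monday or Tuesday or Thursday (gaps cycle 1, 2, 4, 1, 2, 4).
So the schedule is: every Monday, Tuesday and Thursday.
The following Tuesday is 2035-05-08.
The following Thursday is 2035-05-10.
The following Monday is 2035-05-14.

2035-05-08, 2035-05-10, 2035-05-14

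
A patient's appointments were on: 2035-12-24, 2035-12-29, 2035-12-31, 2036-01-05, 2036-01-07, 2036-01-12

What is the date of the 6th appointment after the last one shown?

The gap pattern 5, 2, 5, 2, 5 repeats every 2 events.
These are the Mondays and Saturdays of each week.
Next Monday: 2036-01-14.
Next Saturday: 2036-01-19.
Next Monday: 2036-01-21.
The following Saturday is 2036-01-26.
The following Monday is 2036-01-28.
Next Saturday: 2036-02-02.

2036-02-02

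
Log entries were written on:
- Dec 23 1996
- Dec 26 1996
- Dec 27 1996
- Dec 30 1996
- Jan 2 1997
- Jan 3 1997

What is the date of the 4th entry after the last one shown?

Every event lands on a Monday or Thursday or Friday (gaps cycle 3, 1, 3, 3, 1).
So the schedule is: every Monday, Thursday and Friday.
Next Monday: Jan 6 1997.
Next Thursday: Jan 9 1997.
Next Friday: Jan 10 1997.
Next Monday: Jan 13 1997.

Jan 13 1997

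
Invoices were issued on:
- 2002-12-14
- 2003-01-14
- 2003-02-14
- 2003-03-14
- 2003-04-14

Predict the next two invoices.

2003-05-14, 2003-06-14

Gaps: 31, 31, 28, 31 days — not constant. Every event is on the 14th of the month.
Pattern: the 14th of each month.
Next: May 2003 → 2003-05-14.
Next: June 2003 → 2003-06-14.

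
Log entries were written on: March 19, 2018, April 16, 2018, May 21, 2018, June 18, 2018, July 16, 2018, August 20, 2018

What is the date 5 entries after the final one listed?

January 21, 2019

All dates are Mondays, 28, 35, 28, 28, 35 days apart.
Specifically, the 3rd Monday of each month.
September 2018 — 3rd Monday is September 17, 2018.
3rd Monday of October 2018: October 15, 2018.
November 2018 — 3rd Monday is November 19, 2018.
December 2018 — 3rd Monday is December 17, 2018.
January 2019 — 3rd Monday is January 21, 2019.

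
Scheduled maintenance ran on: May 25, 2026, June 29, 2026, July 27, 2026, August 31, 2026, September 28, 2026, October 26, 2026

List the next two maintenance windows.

All Mondays; the gaps (35, 28, 35, 28, 28) vary with month length.
This is the last Monday of each month.
November 2026 ends with Monday November 30, 2026.
Last Monday of December 2026: December 28, 2026.

November 30, 2026; December 28, 2026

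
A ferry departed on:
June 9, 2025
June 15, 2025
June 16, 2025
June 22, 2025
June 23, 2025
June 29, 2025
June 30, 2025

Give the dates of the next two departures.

Every event lands on a Monday or Sunday (gaps cycle 6, 1, 6, 1, 6, 1).
So the schedule is: every Monday and Sunday.
The following Sunday is July 6, 2025.
The following Monday is July 7, 2025.

July 6, 2025; July 7, 2025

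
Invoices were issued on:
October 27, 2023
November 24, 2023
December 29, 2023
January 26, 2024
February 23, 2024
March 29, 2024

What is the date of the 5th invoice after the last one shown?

August 30, 2024

All Fridays; the gaps (28, 35, 28, 28, 35) vary with month length.
This is the last Friday of each month.
Last Friday of April 2024: April 26, 2024.
May 2024 ends with Friday May 31, 2024.
Last Friday of June 2024: June 28, 2024.
Last Friday of July 2024: July 26, 2024.
Last Friday of August 2024: August 30, 2024.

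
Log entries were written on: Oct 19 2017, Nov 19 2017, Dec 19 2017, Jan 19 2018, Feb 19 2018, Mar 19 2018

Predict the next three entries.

Gaps: 31, 30, 31, 31, 28 days — not constant. Every event is on the 19th of the month.
Pattern: the 19th of each month.
Next: April 2018 → Apr 19 2018.
Next: May 2018 → May 19 2018.
Next: June 2018 → Jun 19 2018.

Apr 19 2018, May 19 2018, Jun 19 2018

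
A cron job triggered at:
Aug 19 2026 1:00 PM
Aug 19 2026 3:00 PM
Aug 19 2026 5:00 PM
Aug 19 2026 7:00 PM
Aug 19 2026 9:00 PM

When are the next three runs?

Gaps: 2, 2, 2, 2 hours — each event is 2 hours after the previous one.
Aug 19 2026 9:00 PM + 2 h = Aug 19 2026 11:00 PM.
Aug 19 2026 11:00 PM + 2 h = Aug 20 2026 1:00 AM.
Aug 20 2026 1:00 AM + 2 h = Aug 20 2026 3:00 AM.

Aug 19 2026 11:00 PM, Aug 20 2026 1:00 AM, Aug 20 2026 3:00 AM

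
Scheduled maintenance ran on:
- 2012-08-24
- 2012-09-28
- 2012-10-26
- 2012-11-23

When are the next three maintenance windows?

These are Fridays at 28- or 35-day spacing (35, 28, 28).
The pattern: 4th Friday of the month.
December 2012 — 4th Friday is 2012-12-28.
4th Friday of January 2013: 2013-01-25.
February 2013 — 4th Friday is 2013-02-22.

2012-12-28, 2013-01-25, 2013-02-22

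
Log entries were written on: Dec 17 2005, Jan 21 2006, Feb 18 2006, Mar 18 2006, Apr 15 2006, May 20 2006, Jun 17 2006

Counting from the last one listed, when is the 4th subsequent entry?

All dates are Saturdays, 35, 28, 28, 28, 35, 28 days apart.
Specifically, the 3rd Saturday of each month.
July 2006 — 3rd Saturday is Jul 15 2006.
August 2006 — 3rd Saturday is Aug 19 2006.
3rd Saturday of September 2006: Sep 16 2006.
October 2006 — 3rd Saturday is Oct 21 2006.

Oct 21 2006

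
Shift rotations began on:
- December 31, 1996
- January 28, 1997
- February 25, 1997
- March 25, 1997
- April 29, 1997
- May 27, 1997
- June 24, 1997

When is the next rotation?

These are Tuesdays with 28, 28, 28, 35, 28, 28-day gaps.
Each is the final Tuesday of its month — December 31, 1996 is past the 28th, so '4th Tuesday' doesn't fit.
Last Tuesday of July 1997: July 29, 1997.

July 29, 1997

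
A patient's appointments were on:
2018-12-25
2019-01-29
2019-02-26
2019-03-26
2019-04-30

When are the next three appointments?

Every date is a Tuesday; gaps 35, 28, 28, 35 days.
Each is the last Tuesday of its month (at least one falls on the 29th or later, ruling out '4th Tuesday').
May 2019 ends with Tuesday 2019-05-28.
Last Tuesday of June 2019: 2019-06-25.
July 2019 ends with Tuesday 2019-07-30.

2019-05-28, 2019-06-25, 2019-07-30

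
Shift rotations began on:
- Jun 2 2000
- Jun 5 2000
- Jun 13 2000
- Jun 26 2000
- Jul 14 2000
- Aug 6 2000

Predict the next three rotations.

Gaps: 3, 8, 13, 18, 23 days — each gap is 5 larger than the previous one.
Next gap: 28 days. Aug 6 2000 + 28 days = Sep 3 2000.
Next gap: 33 days. Sep 3 2000 + 33 days = Oct 6 2000.
Next gap: 38 days. Oct 6 2000 + 38 days = Nov 13 2000.

Sep 3 2000, Oct 6 2000, Nov 13 2000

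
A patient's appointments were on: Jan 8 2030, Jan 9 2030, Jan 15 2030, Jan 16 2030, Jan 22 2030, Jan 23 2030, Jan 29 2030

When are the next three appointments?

Gaps: 1, 6, 1, 6, 1, 6 days — not constant, but cyclic with period 2.
The events fall on every Tuesday and Wednesday.
The following Wednesday is Jan 30 2030.
Next Tuesday: Feb 5 2030.
The following Wednesday is Feb 6 2030.

Jan 30 2030, Feb 5 2030, Feb 6 2030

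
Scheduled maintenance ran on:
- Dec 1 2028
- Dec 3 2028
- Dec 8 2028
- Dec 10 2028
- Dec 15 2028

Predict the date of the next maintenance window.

Dec 17 2028

The gap pattern 2, 5, 2, 5 repeats every 2 events.
These are the Fridays and Sundays of each week.
Next Sunday: Dec 17 2028.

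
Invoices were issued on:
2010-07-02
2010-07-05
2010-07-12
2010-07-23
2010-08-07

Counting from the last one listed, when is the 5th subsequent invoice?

2010-12-20

The spacing grows by 4 each time: 3, 7, 11, 15 days.
Next gap: 19 days. 2010-08-07 + 19 days = 2010-08-26.
Next gap: 23 days. 2010-08-26 + 23 days = 2010-09-18.
Next gap: 27 days. 2010-09-18 + 27 days = 2010-10-15.
Next gap: 31 days. 2010-10-15 + 31 days = 2010-11-15.
Next gap: 35 days. 2010-11-15 + 35 days = 2010-12-20.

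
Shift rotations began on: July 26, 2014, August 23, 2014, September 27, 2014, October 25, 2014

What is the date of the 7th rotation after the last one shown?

Gaps: 28, 35, 28 days — a mix of 28 and 35. Every date is a Saturday.
Each is the 4th Saturday of its month.
4th Saturday of November 2014: November 22, 2014.
December 2014 — 4th Saturday is December 27, 2014.
January 2015 — 4th Saturday is January 24, 2015.
4th Saturday of February 2015: February 28, 2015.
4th Saturday of March 2015: March 28, 2015.
4th Saturday of April 2015: April 25, 2015.
May 2015 — 4th Saturday is May 23, 2015.

May 23, 2015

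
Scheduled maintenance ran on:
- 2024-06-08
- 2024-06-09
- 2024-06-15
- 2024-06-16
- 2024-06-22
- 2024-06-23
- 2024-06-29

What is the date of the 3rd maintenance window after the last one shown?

2024-07-07

Every event lands on a Saturday or Sunday (gaps cycle 1, 6, 1, 6, 1, 6).
So the schedule is: every Saturday and Sunday.
The following Sunday is 2024-06-30.
Next Saturday: 2024-07-06.
The following Sunday is 2024-07-07.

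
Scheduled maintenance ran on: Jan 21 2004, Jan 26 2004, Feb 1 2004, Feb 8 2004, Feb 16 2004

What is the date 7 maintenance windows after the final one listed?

Intervals are 5, 6, 7, 8 days — an arithmetic progression with common difference 1.
Next gap: 9 days. Feb 16 2004 + 9 days = Feb 25 2004.
Next gap: 10 days. Feb 25 2004 + 10 days = Mar 6 2004.
Next gap: 11 days. Mar 6 2004 + 11 days = Mar 17 2004.
Next gap: 12 days. Mar 17 2004 + 12 days = Mar 29 2004.
Next gap: 13 days. Mar 29 2004 + 13 days = Apr 11 2004.
Next gap: 14 days. Apr 11 2004 + 14 days = Apr 25 2004.
Next gap: 15 days. Apr 25 2004 + 15 days = May 10 2004.

May 10 2004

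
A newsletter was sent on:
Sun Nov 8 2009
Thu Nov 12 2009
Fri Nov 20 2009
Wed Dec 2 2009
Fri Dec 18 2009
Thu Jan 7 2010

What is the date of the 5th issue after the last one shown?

Wed Jun 16 2010

Gaps: 4, 8, 12, 16, 20 days — each gap is 4 larger than the previous one.
Next gap: 24 days. Thu Jan 7 2010 + 24 days = Sun Jan 31 2010.
Next gap: 28 days. Sun Jan 31 2010 + 28 days = Sun Feb 28 2010.
Next gap: 32 days. Sun Feb 28 2010 + 32 days = Thu Apr 1 2010.
Next gap: 36 days. Thu Apr 1 2010 + 36 days = Fri May 7 2010.
Next gap: 40 days. Fri May 7 2010 + 40 days = Wed Jun 16 2010.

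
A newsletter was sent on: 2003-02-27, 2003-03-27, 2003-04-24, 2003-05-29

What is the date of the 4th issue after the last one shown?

2003-09-25

These are Thursdays with 28, 28, 35-day gaps.
Each is the final Thursday of its month — 2003-05-29 is past the 28th, so '4th Thursday' doesn't fit.
Last Thursday of June 2003: 2003-06-26.
July 2003 ends with Thursday 2003-07-31.
August 2003 ends with Thursday 2003-08-28.
Last Thursday of September 2003: 2003-09-25.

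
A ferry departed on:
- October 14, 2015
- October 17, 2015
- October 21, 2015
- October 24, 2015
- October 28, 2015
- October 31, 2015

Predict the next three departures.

The gap pattern 3, 4, 3, 4, 3 repeats every 2 events.
These are the Wednesdays and Saturdays of each week.
The following Wednesday is November 4, 2015.
Next Saturday: November 7, 2015.
Next Wednesday: November 11, 2015.

November 4, 2015; November 7, 2015; November 11, 2015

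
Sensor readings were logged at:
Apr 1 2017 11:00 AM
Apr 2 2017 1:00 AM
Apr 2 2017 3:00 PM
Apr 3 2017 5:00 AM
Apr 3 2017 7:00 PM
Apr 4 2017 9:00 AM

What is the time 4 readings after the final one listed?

Spacing: 14, 14, 14, 14, 14 h — constant 14 h.
Apr 4 2017 9:00 AM + 14 h = Apr 4 2017 11:00 PM.
Apr 4 2017 11:00 PM + 14 h = Apr 5 2017 1:00 PM.
Apr 5 2017 1:00 PM + 14 h = Apr 6 2017 3:00 AM.
Apr 6 2017 3:00 AM + 14 h = Apr 6 2017 5:00 PM.

Apr 6 2017 5:00 PM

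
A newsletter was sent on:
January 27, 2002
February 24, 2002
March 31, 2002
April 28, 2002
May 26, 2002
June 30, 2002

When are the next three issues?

All Sundays; the gaps (28, 35, 28, 28, 35) vary with month length.
This is the last Sunday of each month.
Last Sunday of July 2002: July 28, 2002.
Last Sunday of August 2002: August 25, 2002.
Last Sunday of September 2002: September 29, 2002.

July 28, 2002; August 25, 2002; September 29, 2002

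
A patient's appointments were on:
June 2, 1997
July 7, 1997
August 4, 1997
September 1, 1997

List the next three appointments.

Gaps: 35, 28, 28 days — a mix of 28 and 35. Every date is a Monday.
Each is the 1st Monday of its month.
1st Monday of October 1997: October 6, 1997.
November 1997 — 1st Monday is November 3, 1997.
1st Monday of December 1997: December 1, 1997.

October 6, 1997; November 3, 1997; December 1, 1997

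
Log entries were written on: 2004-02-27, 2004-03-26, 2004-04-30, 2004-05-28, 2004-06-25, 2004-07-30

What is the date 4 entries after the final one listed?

2004-11-26

All Fridays; the gaps (28, 35, 28, 28, 35) vary with month length.
This is the last Friday of each month.
Last Friday of August 2004: 2004-08-27.
September 2004 ends with Friday 2004-09-24.
Last Friday of October 2004: 2004-10-29.
November 2004 ends with Friday 2004-11-26.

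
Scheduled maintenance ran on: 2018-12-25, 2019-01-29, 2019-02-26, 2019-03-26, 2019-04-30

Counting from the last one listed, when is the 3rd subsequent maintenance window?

2019-07-30

Every date is a Tuesday; gaps 35, 28, 28, 35 days.
Each is the last Tuesday of its month (at least one falls on the 29th or later, ruling out '4th Tuesday').
May 2019 ends with Tuesday 2019-05-28.
June 2019 ends with Tuesday 2019-06-25.
Last Tuesday of July 2019: 2019-07-30.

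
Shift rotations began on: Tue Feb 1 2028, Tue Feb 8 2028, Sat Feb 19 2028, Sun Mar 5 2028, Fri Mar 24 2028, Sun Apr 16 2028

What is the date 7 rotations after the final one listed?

The spacing grows by 4 each time: 7, 11, 15, 19, 23 days.
Next gap: 27 days. Sun Apr 16 2028 + 27 days = Sat May 13 2028.
Next gap: 31 days. Sat May 13 2028 + 31 days = Tue Jun 13 2028.
Next gap: 35 days. Tue Jun 13 2028 + 35 days = Tue Jul 18 2028.
Next gap: 39 days. Tue Jul 18 2028 + 39 days = Sat Aug 26 2028.
Next gap: 43 days. Sat Aug 26 2028 + 43 days = Sun Oct 8 2028.
Next gap: 47 days. Sun Oct 8 2028 + 47 days = Fri Nov 24 2028.
Next gap: 51 days. Fri Nov 24 2028 + 51 days = Sun Jan 14 2029.

Sun Jan 14 2029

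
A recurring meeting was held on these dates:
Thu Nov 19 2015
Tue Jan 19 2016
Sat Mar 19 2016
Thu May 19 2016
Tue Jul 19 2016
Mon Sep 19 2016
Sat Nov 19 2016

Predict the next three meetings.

Thu Jan 19 2017, Sun Mar 19 2017, Fri May 19 2017

The day-of-month is always 19 (61, 60, 61, 61, 62, 61 days between events).
So this recurs on the 19th of every 2 months.
January 2017: Thu Jan 19 2017.
March 2017: Sun Mar 19 2017.
Next: May 2017 → Fri May 19 2017.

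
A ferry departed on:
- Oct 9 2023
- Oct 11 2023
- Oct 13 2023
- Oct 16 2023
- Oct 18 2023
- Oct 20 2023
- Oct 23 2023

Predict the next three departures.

Oct 25 2023, Oct 27 2023, Oct 30 2023

The gap pattern 2, 2, 3, 2, 2, 3 repeats every 3 events.
These are the Mondays, Wednesdays and Fridays of each week.
Next Wednesday: Oct 25 2023.
Next Friday: Oct 27 2023.
Next Monday: Oct 30 2023.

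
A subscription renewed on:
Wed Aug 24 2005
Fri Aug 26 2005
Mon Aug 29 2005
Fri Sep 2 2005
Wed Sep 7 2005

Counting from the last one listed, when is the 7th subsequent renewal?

The spacing grows by 1 each time: 2, 3, 4, 5 days.
Next gap: 6 days. Wed Sep 7 2005 + 6 days = Tue Sep 13 2005.
Next gap: 7 days. Tue Sep 13 2005 + 7 days = Tue Sep 20 2005.
Next gap: 8 days. Tue Sep 20 2005 + 8 days = Wed Sep 28 2005.
Next gap: 9 days. Wed Sep 28 2005 + 9 days = Fri Oct 7 2005.
Next gap: 10 days. Fri Oct 7 2005 + 10 days = Mon Oct 17 2005.
Next gap: 11 days. Mon Oct 17 2005 + 11 days = Fri Oct 28 2005.
Next gap: 12 days. Fri Oct 28 2005 + 12 days = Wed Nov 9 2005.

Wed Nov 9 2005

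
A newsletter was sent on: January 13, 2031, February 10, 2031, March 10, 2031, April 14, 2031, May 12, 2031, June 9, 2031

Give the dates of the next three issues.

July 14, 2031; August 11, 2031; September 8, 2031

These are Mondays at 28- or 35-day spacing (28, 28, 35, 28, 28).
The pattern: 2nd Monday of the month.
2nd Monday of July 2031: July 14, 2031.
2nd Monday of August 2031: August 11, 2031.
2nd Monday of September 2031: September 8, 2031.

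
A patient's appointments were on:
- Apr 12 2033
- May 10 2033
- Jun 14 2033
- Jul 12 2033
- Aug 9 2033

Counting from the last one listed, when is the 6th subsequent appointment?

Feb 14 2034

All dates are Tuesdays, 28, 35, 28, 28 days apart.
Specifically, the 2nd Tuesday of each month.
September 2033 — 2nd Tuesday is Sep 13 2033.
2nd Tuesday of October 2033: Oct 11 2033.
November 2033 — 2nd Tuesday is Nov 8 2033.
2nd Tuesday of December 2033: Dec 13 2033.
January 2034 — 2nd Tuesday is Jan 10 2034.
2nd Tuesday of February 2034: Feb 14 2034.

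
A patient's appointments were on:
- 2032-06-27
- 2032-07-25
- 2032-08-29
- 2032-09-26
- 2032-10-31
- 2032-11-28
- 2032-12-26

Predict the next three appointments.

2033-01-30, 2033-02-27, 2033-03-27

Every date is a Sunday; gaps 28, 35, 28, 35, 28, 28 days.
Each is the last Sunday of its month (at least one falls on the 29th or later, ruling out '4th Sunday').
Last Sunday of January 2033: 2033-01-30.
February 2033 ends with Sunday 2033-02-27.
Last Sunday of March 2033: 2033-03-27.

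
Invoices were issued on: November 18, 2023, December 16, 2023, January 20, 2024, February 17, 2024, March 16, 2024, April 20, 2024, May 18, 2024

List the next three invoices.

These are Saturdays at 28- or 35-day spacing (28, 35, 28, 28, 35, 28).
The pattern: 3rd Saturday of the month.
3rd Saturday of June 2024: June 15, 2024.
July 2024 — 3rd Saturday is July 20, 2024.
3rd Saturday of August 2024: August 17, 2024.

June 15, 2024; July 20, 2024; August 17, 2024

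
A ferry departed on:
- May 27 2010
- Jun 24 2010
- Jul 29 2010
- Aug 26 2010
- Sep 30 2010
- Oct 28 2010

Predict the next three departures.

Nov 25 2010, Dec 30 2010, Jan 27 2011

Every date is a Thursday; gaps 28, 35, 28, 35, 28 days.
Each is the last Thursday of its month (at least one falls on the 29th or later, ruling out '4th Thursday').
November 2010 ends with Thursday Nov 25 2010.
December 2010 ends with Thursday Dec 30 2010.
Last Thursday of January 2011: Jan 27 2011.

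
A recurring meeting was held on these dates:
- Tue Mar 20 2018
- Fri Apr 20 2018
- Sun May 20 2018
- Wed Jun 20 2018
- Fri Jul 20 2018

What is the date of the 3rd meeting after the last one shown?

Each date is the 20th; the gaps (31, 30, 31, 30) track the month lengths.
The rule is the 20th of each month.
Next: August 2018 → Mon Aug 20 2018.
September 2018: Thu Sep 20 2018.
Next: October 2018 → Sat Oct 20 2018.

Sat Oct 20 2018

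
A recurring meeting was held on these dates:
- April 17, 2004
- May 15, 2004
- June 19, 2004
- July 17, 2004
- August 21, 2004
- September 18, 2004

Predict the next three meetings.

October 16, 2004; November 20, 2004; December 18, 2004

These are Saturdays at 28- or 35-day spacing (28, 35, 28, 35, 28).
The pattern: 3rd Saturday of the month.
October 2004 — 3rd Saturday is October 16, 2004.
3rd Saturday of November 2004: November 20, 2004.
December 2004 — 3rd Saturday is December 18, 2004.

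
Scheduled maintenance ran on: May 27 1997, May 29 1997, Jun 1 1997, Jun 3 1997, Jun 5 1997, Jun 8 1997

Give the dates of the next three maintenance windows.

The gap pattern 2, 3, 2, 2, 3 repeats every 3 events.
These are the Tuesdays, Thursdays and Sundays of each week.
The following Tuesday is Jun 10 1997.
The following Thursday is Jun 12 1997.
The following Sunday is Jun 15 1997.

Jun 10 1997, Jun 12 1997, Jun 15 1997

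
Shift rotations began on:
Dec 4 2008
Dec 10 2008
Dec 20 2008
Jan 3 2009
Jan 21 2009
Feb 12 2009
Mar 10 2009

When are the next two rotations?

Apr 9 2009, May 13 2009

Intervals are 6, 10, 14, 18, 22, 26 days — an arithmetic progression with common difference 4.
Next gap: 30 days. Mar 10 2009 + 30 days = Apr 9 2009.
Next gap: 34 days. Apr 9 2009 + 34 days = May 13 2009.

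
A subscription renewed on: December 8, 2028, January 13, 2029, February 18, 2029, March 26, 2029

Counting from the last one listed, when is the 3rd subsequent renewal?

July 12, 2029

The spacing is 36, 36, 36 days — always 36 days.
March 26, 2029 + 36 days = May 1, 2029.
May 1, 2029 + 36 days = June 6, 2029.
June 6, 2029 + 36 days = July 12, 2029.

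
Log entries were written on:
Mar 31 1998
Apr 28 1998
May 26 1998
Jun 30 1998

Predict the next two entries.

Jul 28 1998, Aug 25 1998

All Tuesdays; the gaps (28, 28, 35) vary with month length.
This is the last Tuesday of each month.
Last Tuesday of July 1998: Jul 28 1998.
Last Tuesday of August 1998: Aug 25 1998.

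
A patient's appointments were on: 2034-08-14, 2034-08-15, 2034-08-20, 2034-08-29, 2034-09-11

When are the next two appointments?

2034-09-28, 2034-10-19

Gaps: 1, 5, 9, 13 days — each gap is 4 larger than the previous one.
Next gap: 17 days. 2034-09-11 + 17 days = 2034-09-28.
Next gap: 21 days. 2034-09-28 + 21 days = 2034-10-19.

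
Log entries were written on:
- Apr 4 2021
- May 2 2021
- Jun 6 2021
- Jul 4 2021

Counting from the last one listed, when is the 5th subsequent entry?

Dec 5 2021

All dates are Sundays, 28, 35, 28 days apart.
Specifically, the 1st Sunday of each month.
1st Sunday of August 2021: Aug 1 2021.
September 2021 — 1st Sunday is Sep 5 2021.
1st Sunday of October 2021: Oct 3 2021.
November 2021 — 1st Sunday is Nov 7 2021.
December 2021 — 1st Sunday is Dec 5 2021.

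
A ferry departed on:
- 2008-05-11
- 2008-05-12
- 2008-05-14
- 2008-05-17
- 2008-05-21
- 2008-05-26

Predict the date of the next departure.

Intervals are 1, 2, 3, 4, 5 days — an arithmetic progression with common difference 1.
Next gap: 6 days. 2008-05-26 + 6 days = 2008-06-01.

2008-06-01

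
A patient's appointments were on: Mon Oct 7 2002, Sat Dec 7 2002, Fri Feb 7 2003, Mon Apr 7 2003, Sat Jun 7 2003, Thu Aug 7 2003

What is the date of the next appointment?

Tue Oct 7 2003

The day-of-month is always 7 (61, 62, 59, 61, 61 days between events).
So this recurs on the 7th of every 2 months.
Next: October 2003 → Tue Oct 7 2003.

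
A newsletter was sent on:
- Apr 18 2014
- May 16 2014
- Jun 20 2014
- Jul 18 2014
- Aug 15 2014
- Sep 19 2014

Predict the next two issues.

Oct 17 2014, Nov 21 2014

Gaps: 28, 35, 28, 28, 35 days — a mix of 28 and 35. Every date is a Friday.
Each is the 3rd Friday of its month.
3rd Friday of October 2014: Oct 17 2014.
November 2014 — 3rd Friday is Nov 21 2014.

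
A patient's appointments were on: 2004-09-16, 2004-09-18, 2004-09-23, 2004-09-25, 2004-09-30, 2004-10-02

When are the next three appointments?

Every event lands on a Thursday or Saturday (gaps cycle 2, 5, 2, 5, 2).
So the schedule is: every Thursday and Saturday.
The following Thursday is 2004-10-07.
The following Saturday is 2004-10-09.
Next Thursday: 2004-10-14.

2004-10-07, 2004-10-09, 2004-10-14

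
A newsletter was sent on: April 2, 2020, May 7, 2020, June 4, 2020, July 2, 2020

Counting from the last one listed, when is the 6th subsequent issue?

January 7, 2021

Gaps: 35, 28, 28 days — a mix of 28 and 35. Every date is a Thursday.
Each is the 1st Thursday of its month.
August 2020 — 1st Thursday is August 6, 2020.
September 2020 — 1st Thursday is September 3, 2020.
1st Thursday of October 2020: October 1, 2020.
November 2020 — 1st Thursday is November 5, 2020.
1st Thursday of December 2020: December 3, 2020.
January 2021 — 1st Thursday is January 7, 2021.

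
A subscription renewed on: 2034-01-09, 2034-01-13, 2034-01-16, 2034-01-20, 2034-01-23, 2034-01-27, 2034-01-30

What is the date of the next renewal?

Gaps: 4, 3, 4, 3, 4, 3 days — not constant, but cyclic with period 2.
The events fall on every Monday and Friday.
Next Friday: 2034-02-03.

2034-02-03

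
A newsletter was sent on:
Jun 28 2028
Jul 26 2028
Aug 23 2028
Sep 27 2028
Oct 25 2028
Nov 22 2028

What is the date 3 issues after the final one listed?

Feb 28 2029

All dates are Wednesdays, 28, 28, 35, 28, 28 days apart.
Specifically, the 4th Wednesday of each month.
December 2028 — 4th Wednesday is Dec 27 2028.
January 2029 — 4th Wednesday is Jan 24 2029.
4th Wednesday of February 2029: Feb 28 2029.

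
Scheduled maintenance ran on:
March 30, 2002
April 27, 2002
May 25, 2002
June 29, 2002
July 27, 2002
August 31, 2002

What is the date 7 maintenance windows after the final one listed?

Every date is a Saturday; gaps 28, 28, 35, 28, 35 days.
Each is the last Saturday of its month (at least one falls on the 29th or later, ruling out '4th Saturday').
Last Saturday of September 2002: September 28, 2002.
October 2002 ends with Saturday October 26, 2002.
November 2002 ends with Saturday November 30, 2002.
December 2002 ends with Saturday December 28, 2002.
Last Saturday of January 2003: January 25, 2003.
Last Saturday of February 2003: February 22, 2003.
Last Saturday of March 2003: March 29, 2003.

March 29, 2003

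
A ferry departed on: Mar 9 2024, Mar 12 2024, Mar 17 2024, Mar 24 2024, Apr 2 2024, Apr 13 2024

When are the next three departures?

Intervals are 3, 5, 7, 9, 11 days — an arithmetic progression with common difference 2.
Next gap: 13 days. Apr 13 2024 + 13 days = Apr 26 2024.
Next gap: 15 days. Apr 26 2024 + 15 days = May 11 2024.
Next gap: 17 days. May 11 2024 + 17 days = May 28 2024.

Apr 26 2024, May 11 2024, May 28 2024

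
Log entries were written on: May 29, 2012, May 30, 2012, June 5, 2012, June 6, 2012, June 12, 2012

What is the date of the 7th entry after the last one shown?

July 4, 2012

The gap pattern 1, 6, 1, 6 repeats every 2 events.
These are the Tuesdays and Wednesdays of each week.
The following Wednesday is June 13, 2012.
Next Tuesday: June 19, 2012.
The following Wednesday is June 20, 2012.
Next Tuesday: June 26, 2012.
Next Wednesday: June 27, 2012.
Next Tuesday: July 3, 2012.
Next Wednesday: July 4, 2012.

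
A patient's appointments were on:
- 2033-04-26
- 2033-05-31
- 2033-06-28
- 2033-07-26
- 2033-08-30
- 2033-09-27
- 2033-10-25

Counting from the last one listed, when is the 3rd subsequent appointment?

2034-01-31

All Tuesdays; the gaps (35, 28, 28, 35, 28, 28) vary with month length.
This is the last Tuesday of each month.
November 2033 ends with Tuesday 2033-11-29.
December 2033 ends with Tuesday 2033-12-27.
Last Tuesday of January 2034: 2034-01-31.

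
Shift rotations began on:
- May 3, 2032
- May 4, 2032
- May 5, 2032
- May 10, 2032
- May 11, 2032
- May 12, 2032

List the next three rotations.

May 17, 2032; May 18, 2032; May 19, 2032

Gaps: 1, 1, 5, 1, 1 days — not constant, but cyclic with period 3.
The events fall on every Monday, Tuesday and Wednesday.
The following Monday is May 17, 2032.
The following Tuesday is May 18, 2032.
Next Wednesday: May 19, 2032.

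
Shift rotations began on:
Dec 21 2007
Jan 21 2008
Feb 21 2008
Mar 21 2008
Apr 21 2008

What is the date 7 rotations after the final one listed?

Nov 21 2008

The day-of-month is always 21 (31, 31, 29, 31 days between events).
So this recurs on the 21st of each month.
May 2008: May 21 2008.
Next: June 2008 → Jun 21 2008.
Next: July 2008 → Jul 21 2008.
August 2008: Aug 21 2008.
September 2008: Sep 21 2008.
October 2008: Oct 21 2008.
November 2008: Nov 21 2008.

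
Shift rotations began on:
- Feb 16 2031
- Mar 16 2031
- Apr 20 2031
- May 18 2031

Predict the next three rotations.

Jun 15 2031, Jul 20 2031, Aug 17 2031

Gaps: 28, 35, 28 days — a mix of 28 and 35. Every date is a Sunday.
Each is the 3rd Sunday of its month.
June 2031 — 3rd Sunday is Jun 15 2031.
July 2031 — 3rd Sunday is Jul 20 2031.
3rd Sunday of August 2031: Aug 17 2031.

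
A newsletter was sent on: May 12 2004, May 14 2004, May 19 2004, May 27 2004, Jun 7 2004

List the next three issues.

Jun 21 2004, Jul 8 2004, Jul 28 2004

The spacing grows by 3 each time: 2, 5, 8, 11 days.
Next gap: 14 days. Jun 7 2004 + 14 days = Jun 21 2004.
Next gap: 17 days. Jun 21 2004 + 17 days = Jul 8 2004.
Next gap: 20 days. Jul 8 2004 + 20 days = Jul 28 2004.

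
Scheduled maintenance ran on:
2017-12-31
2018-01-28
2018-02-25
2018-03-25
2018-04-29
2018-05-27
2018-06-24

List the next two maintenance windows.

2018-07-29, 2018-08-26

All Sundays; the gaps (28, 28, 28, 35, 28, 28) vary with month length.
This is the last Sunday of each month.
Last Sunday of July 2018: 2018-07-29.
August 2018 ends with Sunday 2018-08-26.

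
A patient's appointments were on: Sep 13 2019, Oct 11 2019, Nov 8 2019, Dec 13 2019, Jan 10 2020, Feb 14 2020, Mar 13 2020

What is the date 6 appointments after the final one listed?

All dates are Fridays, 28, 28, 35, 28, 35, 28 days apart.
Specifically, the 2nd Friday of each month.
2nd Friday of April 2020: Apr 10 2020.
May 2020 — 2nd Friday is May 8 2020.
2nd Friday of June 2020: Jun 12 2020.
July 2020 — 2nd Friday is Jul 10 2020.
2nd Friday of August 2020: Aug 14 2020.
2nd Friday of September 2020: Sep 11 2020.

Sep 11 2020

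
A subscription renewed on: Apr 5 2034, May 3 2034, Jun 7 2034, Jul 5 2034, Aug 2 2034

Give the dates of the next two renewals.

Sep 6 2034, Oct 4 2034

Gaps: 28, 35, 28, 28 days — a mix of 28 and 35. Every date is a Wednesday.
Each is the 1st Wednesday of its month.
1st Wednesday of September 2034: Sep 6 2034.
October 2034 — 1st Wednesday is Oct 4 2034.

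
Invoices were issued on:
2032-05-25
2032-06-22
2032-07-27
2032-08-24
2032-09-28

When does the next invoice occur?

2032-10-26

All dates are Tuesdays, 28, 35, 28, 35 days apart.
Specifically, the 4th Tuesday of each month.
October 2032 — 4th Tuesday is 2032-10-26.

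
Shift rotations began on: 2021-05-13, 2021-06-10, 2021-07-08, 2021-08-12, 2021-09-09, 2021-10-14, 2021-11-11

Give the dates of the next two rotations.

These are Thursdays at 28- or 35-day spacing (28, 28, 35, 28, 35, 28).
The pattern: 2nd Thursday of the month.
2nd Thursday of December 2021: 2021-12-09.
January 2022 — 2nd Thursday is 2022-01-13.

2021-12-09, 2022-01-13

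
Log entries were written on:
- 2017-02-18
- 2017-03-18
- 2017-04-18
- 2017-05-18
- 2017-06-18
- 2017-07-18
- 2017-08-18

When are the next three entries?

2017-09-18, 2017-10-18, 2017-11-18

The day-of-month is always 18 (28, 31, 30, 31, 30, 31 days between events).
So this recurs on the 18th of each month.
Next: September 2017 → 2017-09-18.
Next: October 2017 → 2017-10-18.
Next: November 2017 → 2017-11-18.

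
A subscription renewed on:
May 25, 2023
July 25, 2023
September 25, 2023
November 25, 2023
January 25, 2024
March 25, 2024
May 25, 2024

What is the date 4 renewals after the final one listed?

January 25, 2025

Gaps: 61, 62, 61, 61, 60, 61 days — not constant. Every event is on the 25th of the month.
Pattern: the 25th of every 2 months.
Next: July 2024 → July 25, 2024.
Next: September 2024 → September 25, 2024.
November 2024: November 25, 2024.
January 2025: January 25, 2025.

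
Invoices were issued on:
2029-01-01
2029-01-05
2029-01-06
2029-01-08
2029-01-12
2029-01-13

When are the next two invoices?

2029-01-15, 2029-01-19

The gap pattern 4, 1, 2, 4, 1 repeats every 3 events.
These are the Mondays, Fridays and Saturdays of each week.
Next Monday: 2029-01-15.
The following Friday is 2029-01-19.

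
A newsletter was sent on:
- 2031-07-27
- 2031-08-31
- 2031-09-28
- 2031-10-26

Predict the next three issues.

2031-11-30, 2031-12-28, 2032-01-25

These are Sundays with 35, 28, 28-day gaps.
Each is the final Sunday of its month — 2031-08-31 is past the 28th, so '4th Sunday' doesn't fit.
November 2031 ends with Sunday 2031-11-30.
Last Sunday of December 2031: 2031-12-28.
Last Sunday of January 2032: 2032-01-25.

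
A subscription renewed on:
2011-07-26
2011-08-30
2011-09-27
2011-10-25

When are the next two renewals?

Every date is a Tuesday; gaps 35, 28, 28 days.
Each is the last Tuesday of its month (at least one falls on the 29th or later, ruling out '4th Tuesday').
November 2011 ends with Tuesday 2011-11-29.
December 2011 ends with Tuesday 2011-12-27.

2011-11-29, 2011-12-27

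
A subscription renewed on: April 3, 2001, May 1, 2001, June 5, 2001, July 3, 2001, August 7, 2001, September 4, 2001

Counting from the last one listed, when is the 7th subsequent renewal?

April 2, 2002

All dates are Tuesdays, 28, 35, 28, 35, 28 days apart.
Specifically, the 1st Tuesday of each month.
October 2001 — 1st Tuesday is October 2, 2001.
1st Tuesday of November 2001: November 6, 2001.
December 2001 — 1st Tuesday is December 4, 2001.
1st Tuesday of January 2002: January 1, 2002.
1st Tuesday of February 2002: February 5, 2002.
1st Tuesday of March 2002: March 5, 2002.
1st Tuesday of April 2002: April 2, 2002.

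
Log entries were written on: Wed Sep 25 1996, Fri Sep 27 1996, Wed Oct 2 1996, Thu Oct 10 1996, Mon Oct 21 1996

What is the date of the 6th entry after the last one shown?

The spacing grows by 3 each time: 2, 5, 8, 11 days.
Next gap: 14 days. Mon Oct 21 1996 + 14 days = Mon Nov 4 1996.
Next gap: 17 days. Mon Nov 4 1996 + 17 days = Thu Nov 21 1996.
Next gap: 20 days. Thu Nov 21 1996 + 20 days = Wed Dec 11 1996.
Next gap: 23 days. Wed Dec 11 1996 + 23 days = Fri Jan 3 1997.
Next gap: 26 days. Fri Jan 3 1997 + 26 days = Wed Jan 29 1997.
Next gap: 29 days. Wed Jan 29 1997 + 29 days = Thu Feb 27 1997.

Thu Feb 27 1997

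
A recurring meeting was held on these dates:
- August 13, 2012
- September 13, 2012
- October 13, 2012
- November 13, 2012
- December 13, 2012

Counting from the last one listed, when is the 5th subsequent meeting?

Each date is the 13th; the gaps (31, 30, 31, 30) track the month lengths.
The rule is the 13th of each month.
January 2013: January 13, 2013.
February 2013: February 13, 2013.
March 2013: March 13, 2013.
April 2013: April 13, 2013.
May 2013: May 13, 2013.

May 13, 2013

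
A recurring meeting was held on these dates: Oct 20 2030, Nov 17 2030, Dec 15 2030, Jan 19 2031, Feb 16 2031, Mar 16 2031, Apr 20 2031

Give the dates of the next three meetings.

May 18 2031, Jun 15 2031, Jul 20 2031

Gaps: 28, 28, 35, 28, 28, 35 days — a mix of 28 and 35. Every date is a Sunday.
Each is the 3rd Sunday of its month.
May 2031 — 3rd Sunday is May 18 2031.
June 2031 — 3rd Sunday is Jun 15 2031.
July 2031 — 3rd Sunday is Jul 20 2031.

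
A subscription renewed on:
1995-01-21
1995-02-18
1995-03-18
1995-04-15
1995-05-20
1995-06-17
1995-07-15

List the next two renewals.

These are Saturdays at 28- or 35-day spacing (28, 28, 28, 35, 28, 28).
The pattern: 3rd Saturday of the month.
3rd Saturday of August 1995: 1995-08-19.
September 1995 — 3rd Saturday is 1995-09-16.

1995-08-19, 1995-09-16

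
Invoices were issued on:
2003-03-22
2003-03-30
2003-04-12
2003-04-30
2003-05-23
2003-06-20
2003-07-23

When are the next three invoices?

2003-08-30, 2003-10-12, 2003-11-29

Intervals are 8, 13, 18, 23, 28, 33 days — an arithmetic progression with common difference 5.
Next gap: 38 days. 2003-07-23 + 38 days = 2003-08-30.
Next gap: 43 days. 2003-08-30 + 43 days = 2003-10-12.
Next gap: 48 days. 2003-10-12 + 48 days = 2003-11-29.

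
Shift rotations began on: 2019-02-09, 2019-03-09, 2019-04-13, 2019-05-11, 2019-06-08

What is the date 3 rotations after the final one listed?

2019-09-14

Gaps: 28, 35, 28, 28 days — a mix of 28 and 35. Every date is a Saturday.
Each is the 2nd Saturday of its month.
2nd Saturday of July 2019: 2019-07-13.
August 2019 — 2nd Saturday is 2019-08-10.
September 2019 — 2nd Saturday is 2019-09-14.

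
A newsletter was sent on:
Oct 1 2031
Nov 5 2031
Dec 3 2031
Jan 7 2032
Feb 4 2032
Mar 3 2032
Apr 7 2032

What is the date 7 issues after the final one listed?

Nov 3 2032

These are Wednesdays at 28- or 35-day spacing (35, 28, 35, 28, 28, 35).
The pattern: 1st Wednesday of the month.
1st Wednesday of May 2032: May 5 2032.
June 2032 — 1st Wednesday is Jun 2 2032.
1st Wednesday of July 2032: Jul 7 2032.
August 2032 — 1st Wednesday is Aug 4 2032.
September 2032 — 1st Wednesday is Sep 1 2032.
1st Wednesday of October 2032: Oct 6 2032.
1st Wednesday of November 2032: Nov 3 2032.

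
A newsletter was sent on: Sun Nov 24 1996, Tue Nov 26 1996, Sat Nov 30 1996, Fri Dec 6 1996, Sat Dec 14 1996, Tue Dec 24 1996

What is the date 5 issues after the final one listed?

Fri Mar 14 1997

Gaps: 2, 4, 6, 8, 10 days — each gap is 2 larger than the previous one.
Next gap: 12 days. Tue Dec 24 1996 + 12 days = Sun Jan 5 1997.
Next gap: 14 days. Sun Jan 5 1997 + 14 days = Sun Jan 19 1997.
Next gap: 16 days. Sun Jan 19 1997 + 16 days = Tue Feb 4 1997.
Next gap: 18 days. Tue Feb 4 1997 + 18 days = Sat Feb 22 1997.
Next gap: 20 days. Sat Feb 22 1997 + 20 days = Fri Mar 14 1997.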